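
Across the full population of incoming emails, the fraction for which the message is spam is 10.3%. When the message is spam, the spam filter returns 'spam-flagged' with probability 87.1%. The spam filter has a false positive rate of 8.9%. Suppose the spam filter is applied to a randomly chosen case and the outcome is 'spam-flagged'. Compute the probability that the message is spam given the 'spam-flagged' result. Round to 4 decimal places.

P(H | E) ≈ 0.5291

Let H be the event that the message is spam. P(H) = 0.103, so P(¬H) = 0.897. With E the 'spam-flagged' result, P(E|H) = 0.871 and P(E|¬H) = 0.089.
P(E) = 0.871·0.103 + 0.089·0.897 = 0.089713 + 0.079833 = 0.16955.
By Bayes' theorem, P(H|E) = 0.089713 / 0.16955 = 0.5291.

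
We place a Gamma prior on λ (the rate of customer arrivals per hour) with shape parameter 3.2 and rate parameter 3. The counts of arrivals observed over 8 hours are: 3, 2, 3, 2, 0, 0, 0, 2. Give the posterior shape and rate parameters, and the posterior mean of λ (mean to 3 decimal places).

Posterior: Gamma(shape=15.2, rate=11); mean ≈ 1.382

The Poisson likelihood adds the total count to the shape and the number of exposure periods to the rate. Here ∑xᵢ = 12 and n = 8, so shape 3.2→15.2 and rate 3→11.
Posterior mean = shape/rate = 15.2/11 = 1.382.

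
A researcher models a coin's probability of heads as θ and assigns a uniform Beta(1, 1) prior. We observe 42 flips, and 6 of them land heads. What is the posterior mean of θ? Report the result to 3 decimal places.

Posterior mean ≈ 0.159

The binomial likelihood is conjugate to the Beta prior: with 6 successes and 36 failures, the posterior is Beta(1+6, 1+36) = Beta(7, 37).
Posterior mean = α/(α+β) = 7/44 = 0.159.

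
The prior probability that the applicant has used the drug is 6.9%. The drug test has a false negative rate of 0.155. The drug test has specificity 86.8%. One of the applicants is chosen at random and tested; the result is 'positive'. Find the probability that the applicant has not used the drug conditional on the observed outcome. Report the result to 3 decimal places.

Write H for 'the applicant has used the drug'. Prior odds H:¬H = 0.069/0.931 = 0.074114. For the 'positive' outcome, the likelihood ratio is 0.845/0.132 = 6.4015.
Posterior odds = 0.074114 × 6.4015 = 0.47444, so P(H|E) = 0.47444/(1+0.47444) = 0.322. Then P(¬H|E) = 1 − 0.322 = 0.678.

P(¬H | E) ≈ 0.678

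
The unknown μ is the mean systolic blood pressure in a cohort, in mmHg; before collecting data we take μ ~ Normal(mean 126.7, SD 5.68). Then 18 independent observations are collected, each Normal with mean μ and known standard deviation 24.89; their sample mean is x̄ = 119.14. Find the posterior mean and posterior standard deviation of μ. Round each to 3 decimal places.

Posterior mean ≈ 123.042; posterior SD ≈ 4.081

Prior precision 1/τ₀² = 1/5.68² = 0.0309958; data precision n/σ² = 18/24.89² = 0.0290551.
Posterior precision = 0.0309958 + 0.0290551 = 0.0600510, giving posterior SD = 1/√0.0600510 = 4.081.
Posterior mean = (0.0309958·126.7 + 0.0290551·119.14) / 0.0600510 = 123.042.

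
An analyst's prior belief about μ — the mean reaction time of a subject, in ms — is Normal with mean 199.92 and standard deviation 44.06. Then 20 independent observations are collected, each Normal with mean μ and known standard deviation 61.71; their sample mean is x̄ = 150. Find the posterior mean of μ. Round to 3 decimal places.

With known σ, the Normal prior is conjugate. Weight on the data is w = (n/σ²)/(n/σ² + 1/τ₀²) = 0.00525193/(0.00525193+0.00051512) = 0.91068.
Posterior mean = w·x̄ + (1−w)·μ₀ = 0.91068·150 + 0.089322·199.92 = 154.459.

Posterior mean ≈ 154.459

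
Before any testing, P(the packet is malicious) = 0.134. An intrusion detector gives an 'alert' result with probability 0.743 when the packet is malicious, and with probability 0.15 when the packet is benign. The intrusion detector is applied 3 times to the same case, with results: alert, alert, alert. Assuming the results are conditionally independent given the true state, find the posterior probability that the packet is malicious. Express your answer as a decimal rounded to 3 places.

Posterior P(H) ≈ 0.950

With H the event that the packet is malicious, the joint likelihood of the observed sequence is P(data|H) = 0.743·0.743·0.743 = 0.41017 and P(data|¬H) = 0.15·0.15·0.15 = 0.0033750.
Bayes: P(H|data) = 0.134·0.41017 / (0.134·0.41017 + 0.866·0.0033750) = 0.054963/0.057886 = 0.9495.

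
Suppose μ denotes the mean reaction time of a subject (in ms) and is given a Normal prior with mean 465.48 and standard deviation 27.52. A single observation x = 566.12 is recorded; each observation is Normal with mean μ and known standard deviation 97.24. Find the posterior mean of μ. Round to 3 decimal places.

With known σ, the Normal prior is conjugate. Weight on the data is w = (n/σ²)/(n/σ² + 1/τ₀²) = 0.00010576/(0.00010576+0.00132039) = 0.074156.
Posterior mean = w·x̄ + (1−w)·μ₀ = 0.074156·566.12 + 0.92584·465.48 = 472.943.

Posterior mean ≈ 472.943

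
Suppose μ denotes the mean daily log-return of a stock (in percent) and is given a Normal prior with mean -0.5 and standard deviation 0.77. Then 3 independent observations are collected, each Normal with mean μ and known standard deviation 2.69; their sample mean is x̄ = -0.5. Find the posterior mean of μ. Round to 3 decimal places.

With known σ, the Normal prior is conjugate. Weight on the data is w = (n/σ²)/(n/σ² + 1/τ₀²) = 0.414588/(0.414588+1.68663) = 0.19731.
Posterior mean = w·x̄ + (1−w)·μ₀ = 0.19731·-0.5 + 0.80269·-0.5 = -0.500.

Posterior mean ≈ -0.500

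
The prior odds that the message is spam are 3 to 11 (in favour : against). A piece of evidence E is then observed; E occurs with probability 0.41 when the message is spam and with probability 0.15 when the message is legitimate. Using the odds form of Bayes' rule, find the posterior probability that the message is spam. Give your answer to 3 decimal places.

Posterior probability ≈ 0.427

Prior odds = 3/11 = 0.27273. In log-odds, ln(0.27273) = -1.2993.
Add log likelihood ratio: ln(2.7333) = 1.0055.
Posterior log-odds = -0.29376, so posterior odds = exp(-0.29376) = 0.74545. Converting, P(H|E) = 0.74545/1.7455 = 0.427.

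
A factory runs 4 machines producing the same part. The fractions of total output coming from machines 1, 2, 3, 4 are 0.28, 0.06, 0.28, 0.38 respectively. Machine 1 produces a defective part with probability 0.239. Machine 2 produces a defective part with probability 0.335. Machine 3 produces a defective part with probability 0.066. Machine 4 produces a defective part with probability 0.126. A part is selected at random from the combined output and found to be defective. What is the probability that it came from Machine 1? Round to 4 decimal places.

Posterior probability ≈ 0.4363

Tabulate prior·likelihood by source: [1] prior 0.28, lik 0.239, product 0.06692; [2] prior 0.06, lik 0.335, product 0.02010; [3] prior 0.28, lik 0.066, product 0.01848; [4] prior 0.38, lik 0.126, product 0.04788.
Normalizing constant = 0.15338; the posterior for Machine 1 is its product over the sum, 0.06692/0.15338 = 0.4363.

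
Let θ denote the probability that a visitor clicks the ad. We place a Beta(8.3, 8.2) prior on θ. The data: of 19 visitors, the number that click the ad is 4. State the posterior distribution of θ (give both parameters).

Posterior: Beta(12.3, 23.2)

Observing 4 successes and 15 failures updates Beta(8.3, 8.2) by adding the success and failure counts to the two shape parameters: α = 8.3+4 = 12.3, β = 8.2+15 = 23.2.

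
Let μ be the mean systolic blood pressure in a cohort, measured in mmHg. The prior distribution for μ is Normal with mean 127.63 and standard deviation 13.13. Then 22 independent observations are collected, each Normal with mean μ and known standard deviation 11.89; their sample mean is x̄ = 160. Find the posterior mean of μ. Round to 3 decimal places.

Prior precision 1/τ₀² = 1/13.13² = 0.00580057; data precision n/σ² = 22/11.89² = 0.155618.
Posterior precision = 0.00580057 + 0.155618 = 0.161418.
Posterior mean = (0.00580057·127.63 + 0.155618·160) / 0.161418 = 158.837.

Posterior mean ≈ 158.837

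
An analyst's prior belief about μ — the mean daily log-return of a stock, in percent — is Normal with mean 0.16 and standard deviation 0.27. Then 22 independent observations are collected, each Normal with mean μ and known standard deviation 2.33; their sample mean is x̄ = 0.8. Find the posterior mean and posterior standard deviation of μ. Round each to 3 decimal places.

With known σ, the Normal prior is conjugate. Weight on the data is w = (n/σ²)/(n/σ² + 1/τ₀²) = 4.05239/(4.05239+13.7174) = 0.22805.
Posterior mean = w·x̄ + (1−w)·μ₀ = 0.22805·0.8 + 0.77195·0.16 = 0.306. Posterior variance = 1/(4.05239+13.7174) = 0.0562752, so SD = 0.237.

Posterior mean ≈ 0.306; posterior SD ≈ 0.237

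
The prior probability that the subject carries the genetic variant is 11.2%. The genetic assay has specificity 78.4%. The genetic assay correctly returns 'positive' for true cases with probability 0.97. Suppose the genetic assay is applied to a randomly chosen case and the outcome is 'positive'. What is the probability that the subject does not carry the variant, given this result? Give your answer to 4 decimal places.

Write H for 'the subject carries the genetic variant'. Prior odds H:¬H = 0.112/0.888 = 0.12613. For the 'positive' outcome, the likelihood ratio is 0.97/0.216 = 4.4907.
Posterior odds = 0.12613 × 4.4907 = 0.56640, so P(H|E) = 0.56640/(1+0.56640) = 0.3616. Then P(¬H|E) = 1 − 0.3616 = 0.6384.

P(¬H | E) ≈ 0.6384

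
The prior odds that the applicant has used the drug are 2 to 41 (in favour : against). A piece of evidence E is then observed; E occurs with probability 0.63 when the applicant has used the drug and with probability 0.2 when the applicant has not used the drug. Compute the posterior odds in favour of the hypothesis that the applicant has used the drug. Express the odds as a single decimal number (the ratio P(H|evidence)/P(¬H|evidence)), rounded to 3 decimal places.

Prior odds = 2/41 = 0.048780.
Likelihood ratio for E = 0.63/0.2 = 3.1500.
Posterior odds = prior odds × LR = 0.15366.

Posterior odds ≈ 0.154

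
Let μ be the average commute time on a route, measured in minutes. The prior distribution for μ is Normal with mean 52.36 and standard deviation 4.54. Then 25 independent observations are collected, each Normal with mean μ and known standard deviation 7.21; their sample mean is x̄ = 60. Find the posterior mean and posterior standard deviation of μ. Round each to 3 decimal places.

Prior precision 1/τ₀² = 1/4.54² = 0.0485164; data precision n/σ² = 25/7.21² = 0.480916.
Posterior precision = 0.0485164 + 0.480916 = 0.529433, giving posterior SD = 1/√0.529433 = 1.374.
Posterior mean = (0.0485164·52.36 + 0.480916·60) / 0.529433 = 59.300.

Posterior mean ≈ 59.300; posterior SD ≈ 1.374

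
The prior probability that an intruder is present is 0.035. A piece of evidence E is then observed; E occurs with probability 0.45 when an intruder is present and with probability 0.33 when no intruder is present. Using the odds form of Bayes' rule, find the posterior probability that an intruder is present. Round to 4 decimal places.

Prior odds = 0.035/(1−0.035) = 0.036269.
Likelihood ratio for E = 0.45/0.33 = 1.3636.
Posterior odds = prior odds × LR = 0.049458.
Posterior probability = odds/(1+odds) = 0.049458/1.0495 = 0.0471.

Posterior probability ≈ 0.0471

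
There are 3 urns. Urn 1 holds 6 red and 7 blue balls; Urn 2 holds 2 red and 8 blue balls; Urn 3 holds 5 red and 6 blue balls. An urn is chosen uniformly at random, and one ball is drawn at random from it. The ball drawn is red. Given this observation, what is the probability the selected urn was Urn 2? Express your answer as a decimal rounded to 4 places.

Posterior probability ≈ 0.1792

P(red|Urn 1) = 0.4615; P(red|Urn 2) = 0.2; P(red|Urn 3) = 0.4545.
Prior × likelihood for each source: 0.333333·0.4615=0.1538, 0.333333·0.2=0.06667, 0.333333·0.4545=0.1515. Summing gives P(red) = 0.37203.
P(Urn 2 | red) = 0.06667 / 0.37203 = 0.1792.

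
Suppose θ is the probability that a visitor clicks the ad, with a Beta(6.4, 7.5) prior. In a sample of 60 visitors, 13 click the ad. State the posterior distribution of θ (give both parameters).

Posterior: Beta(19.4, 54.5)

The binomial likelihood is conjugate to the Beta prior: with 13 successes and 47 failures, the posterior is Beta(6.4+13, 7.5+47) = Beta(19.4, 54.5).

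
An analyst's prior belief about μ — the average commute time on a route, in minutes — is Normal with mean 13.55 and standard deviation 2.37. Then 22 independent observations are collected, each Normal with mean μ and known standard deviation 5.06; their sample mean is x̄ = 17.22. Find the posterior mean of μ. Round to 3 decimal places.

With known σ, the Normal prior is conjugate. Weight on the data is w = (n/σ²)/(n/σ² + 1/τ₀²) = 0.859254/(0.859254+0.178034) = 0.82837.
Posterior mean = w·x̄ + (1−w)·μ₀ = 0.82837·17.22 + 0.17163·13.55 = 16.590.

Posterior mean ≈ 16.590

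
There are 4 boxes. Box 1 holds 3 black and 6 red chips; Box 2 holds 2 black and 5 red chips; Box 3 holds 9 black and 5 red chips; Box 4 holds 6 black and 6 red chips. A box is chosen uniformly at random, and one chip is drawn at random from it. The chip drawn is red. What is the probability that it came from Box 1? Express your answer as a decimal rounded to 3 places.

Tabulate prior·likelihood by source: [1] prior 0.25, lik 0.6667, product 0.1667; [2] prior 0.25, lik 0.7143, product 0.1786; [3] prior 0.25, lik 0.3571, product 0.08929; [4] prior 0.25, lik 0.5, product 0.1250.
Normalizing constant = 0.55952; the posterior for Box 1 is its product over the sum, 0.1667/0.55952 = 0.298.

Posterior probability ≈ 0.298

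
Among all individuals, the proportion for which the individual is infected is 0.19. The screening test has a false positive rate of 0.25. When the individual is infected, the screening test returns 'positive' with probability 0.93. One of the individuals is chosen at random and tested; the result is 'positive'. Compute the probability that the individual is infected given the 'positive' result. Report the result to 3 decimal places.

P(H | E) ≈ 0.466

Let H be the event that the individual is infected. P(H) = 0.19, so P(¬H) = 0.81. With E the 'positive' result, P(E|H) = 0.93 and P(E|¬H) = 0.25.
P(E) = 0.93·0.19 + 0.25·0.81 = 0.17670 + 0.20250 = 0.37920.
By Bayes' theorem, P(H|E) = 0.17670 / 0.37920 = 0.466.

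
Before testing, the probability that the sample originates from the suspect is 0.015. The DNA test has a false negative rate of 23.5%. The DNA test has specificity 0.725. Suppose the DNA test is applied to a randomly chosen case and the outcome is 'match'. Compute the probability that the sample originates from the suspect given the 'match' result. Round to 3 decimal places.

P(H | E) ≈ 0.041

Let H be the event that the sample originates from the suspect. P(H) = 0.015, so P(¬H) = 0.985. With E the 'match' result, P(E|H) = 0.765 and P(E|¬H) = 0.275.
P(E) = 0.765·0.015 + 0.275·0.985 = 0.011475 + 0.27088 = 0.28235.
By Bayes' theorem, P(H|E) = 0.011475 / 0.28235 = 0.041.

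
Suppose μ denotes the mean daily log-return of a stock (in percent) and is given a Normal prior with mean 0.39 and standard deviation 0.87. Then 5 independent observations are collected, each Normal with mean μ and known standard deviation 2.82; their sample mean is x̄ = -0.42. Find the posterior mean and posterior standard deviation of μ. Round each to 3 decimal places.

With known σ, the Normal prior is conjugate. Weight on the data is w = (n/σ²)/(n/σ² + 1/τ₀²) = 0.628741/(0.628741+1.32118) = 0.32244.
Posterior mean = w·x̄ + (1−w)·μ₀ = 0.32244·-0.42 + 0.67756·0.39 = 0.129. Posterior variance = 1/(0.628741+1.32118) = 0.512842, so SD = 0.716.

Posterior mean ≈ 0.129; posterior SD ≈ 0.716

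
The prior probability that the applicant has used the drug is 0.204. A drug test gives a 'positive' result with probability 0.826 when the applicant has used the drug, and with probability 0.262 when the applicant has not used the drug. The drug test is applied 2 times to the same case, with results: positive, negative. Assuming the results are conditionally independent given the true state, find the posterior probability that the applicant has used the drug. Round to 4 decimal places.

Posterior P(H) ≈ 0.1600

Let H be the event that the applicant has used the drug; start with P(H) = 0.204. P('positive'|H) = 0.826, P('positive'|¬H) = 0.262.
Update on result 1 ('positive'): P(H) ← 0.826·0.2040 / (0.826·0.2040 + 0.262·0.7960) = 0.16850/0.37706 = 0.4469.
Update on result 2 ('negative'): P(H) ← 0.174·0.4469 / (0.174·0.4469 + 0.738·0.5531) = 0.077760/0.48595 = 0.1600.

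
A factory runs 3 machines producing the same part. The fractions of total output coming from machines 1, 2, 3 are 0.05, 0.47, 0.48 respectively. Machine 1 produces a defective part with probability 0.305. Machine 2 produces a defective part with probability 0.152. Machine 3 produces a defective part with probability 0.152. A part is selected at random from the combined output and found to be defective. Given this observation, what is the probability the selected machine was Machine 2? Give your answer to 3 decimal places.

Tabulate prior·likelihood by source: [1] prior 0.05, lik 0.305, product 0.01525; [2] prior 0.47, lik 0.152, product 0.07144; [3] prior 0.48, lik 0.152, product 0.07296.
Normalizing constant = 0.15965; the posterior for Machine 2 is its product over the sum, 0.07144/0.15965 = 0.447.

Posterior probability ≈ 0.447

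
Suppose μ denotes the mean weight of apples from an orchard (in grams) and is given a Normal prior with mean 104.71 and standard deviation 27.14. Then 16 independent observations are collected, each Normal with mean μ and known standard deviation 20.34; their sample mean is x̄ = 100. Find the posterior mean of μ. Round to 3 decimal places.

Posterior mean ≈ 100.160

With known σ, the Normal prior is conjugate. Weight on the data is w = (n/σ²)/(n/σ² + 1/τ₀²) = 0.0386739/(0.0386739+0.00135763) = 0.96609.
Posterior mean = w·x̄ + (1−w)·μ₀ = 0.96609·100 + 0.033914·104.71 = 100.160.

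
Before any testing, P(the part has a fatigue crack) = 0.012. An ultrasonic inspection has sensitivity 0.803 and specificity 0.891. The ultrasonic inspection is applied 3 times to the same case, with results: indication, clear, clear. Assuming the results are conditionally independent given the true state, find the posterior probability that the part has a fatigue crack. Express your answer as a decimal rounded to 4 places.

With H the event that the part has a fatigue crack, the joint likelihood of the observed sequence is P(data|H) = 0.803·0.197·0.197 = 0.031164 and P(data|¬H) = 0.109·0.891·0.891 = 0.086533.
Bayes: P(H|data) = 0.012·0.031164 / (0.012·0.031164 + 0.988·0.086533) = 0.00037396/0.085869 = 0.0044.

Posterior P(H) ≈ 0.0044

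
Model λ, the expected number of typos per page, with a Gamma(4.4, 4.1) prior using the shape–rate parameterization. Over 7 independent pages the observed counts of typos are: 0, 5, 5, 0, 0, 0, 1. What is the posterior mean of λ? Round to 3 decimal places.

Posterior mean ≈ 1.387

The Poisson likelihood adds the total count to the shape and the number of exposure periods to the rate. Here ∑xᵢ = 11 and n = 7, so shape 4.4→15.4 and rate 4.1→11.1.
E[λ | data] = 15.4/11.1 = 1.387.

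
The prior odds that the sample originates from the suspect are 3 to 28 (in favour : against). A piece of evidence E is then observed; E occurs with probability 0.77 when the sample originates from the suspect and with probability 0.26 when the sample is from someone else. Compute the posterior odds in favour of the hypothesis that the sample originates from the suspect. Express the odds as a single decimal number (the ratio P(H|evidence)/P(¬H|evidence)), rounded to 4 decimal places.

Posterior odds ≈ 0.3173

Prior odds = 3/28 = 0.10714. In log-odds, ln(0.10714) = -2.2336.
Add log likelihood ratio: ln(2.9615) = 1.0857.
Posterior log-odds = -1.1479, so posterior odds = exp(-1.1479) = 0.31731.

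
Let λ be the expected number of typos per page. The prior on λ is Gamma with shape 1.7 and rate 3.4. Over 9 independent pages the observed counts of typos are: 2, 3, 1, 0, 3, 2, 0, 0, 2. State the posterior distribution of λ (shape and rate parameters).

Total count ∑xᵢ = 13 over n = 9 pages.
Gamma is conjugate to the Poisson likelihood: posterior is Gamma(shape = 1.7+13 = 14.7, rate = 3.4+9 = 12.4).

Posterior: Gamma(shape=14.7, rate=12.4)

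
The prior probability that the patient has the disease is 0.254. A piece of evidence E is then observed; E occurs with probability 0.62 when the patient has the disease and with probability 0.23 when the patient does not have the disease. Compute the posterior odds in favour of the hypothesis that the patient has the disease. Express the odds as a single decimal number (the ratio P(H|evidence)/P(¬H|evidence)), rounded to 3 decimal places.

Prior odds = 0.254/(1−0.254) = 0.34048.
Likelihood ratio for E = 0.62/0.23 = 2.6957.
Posterior odds = prior odds × LR = 0.91782.

Posterior odds ≈ 0.918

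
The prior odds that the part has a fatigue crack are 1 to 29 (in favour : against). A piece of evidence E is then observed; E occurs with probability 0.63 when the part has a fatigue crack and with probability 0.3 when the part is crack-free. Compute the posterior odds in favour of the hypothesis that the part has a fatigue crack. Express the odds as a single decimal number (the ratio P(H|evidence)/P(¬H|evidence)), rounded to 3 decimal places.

Posterior odds ≈ 0.072

Prior odds = 1/29 = 0.034483. In log-odds, ln(0.034483) = -3.3673.
Add log likelihood ratio: ln(2.1000) = 0.74194.
Posterior log-odds = -2.6254, so posterior odds = exp(-2.6254) = 0.072414.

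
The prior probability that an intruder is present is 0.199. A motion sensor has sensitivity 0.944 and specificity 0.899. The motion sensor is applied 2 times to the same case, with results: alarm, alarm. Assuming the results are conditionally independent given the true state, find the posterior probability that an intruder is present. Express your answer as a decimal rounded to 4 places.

Posterior P(H) ≈ 0.9560

Let H be the event that an intruder is present; start with P(H) = 0.199. P('alarm'|H) = 0.944, P('alarm'|¬H) = 0.101.
Update on result 1 ('alarm'): P(H) ← 0.944·0.1990 / (0.944·0.1990 + 0.101·0.8010) = 0.18786/0.26876 = 0.6990.
Update on result 2 ('alarm'): P(H) ← 0.944·0.6990 / (0.944·0.6990 + 0.101·0.3010) = 0.65984/0.69024 = 0.9560.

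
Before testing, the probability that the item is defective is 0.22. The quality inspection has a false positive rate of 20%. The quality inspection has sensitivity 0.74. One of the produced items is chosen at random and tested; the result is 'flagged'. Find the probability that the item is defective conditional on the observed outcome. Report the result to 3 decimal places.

P(H | E) ≈ 0.511

Write H for 'the item is defective'. Prior odds H:¬H = 0.22/0.78 = 0.28205. For the 'flagged' outcome, the likelihood ratio is 0.74/0.2 = 3.7000.
Posterior odds = 0.28205 × 3.7000 = 1.0436, so P(H|E) = 1.0436/(1+1.0436) = 0.511.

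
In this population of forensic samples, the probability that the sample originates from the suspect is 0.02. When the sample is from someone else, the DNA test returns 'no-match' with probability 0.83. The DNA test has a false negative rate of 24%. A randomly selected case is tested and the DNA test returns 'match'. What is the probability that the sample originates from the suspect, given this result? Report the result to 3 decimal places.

Let H be the event that the sample originates from the suspect. P(H) = 0.02, so P(¬H) = 0.98. With E the 'match' result, P(E|H) = 0.76 and P(E|¬H) = 0.17.
P(E) = 0.76·0.02 + 0.17·0.98 = 0.015200 + 0.16660 = 0.18180.
By Bayes' theorem, P(H|E) = 0.015200 / 0.18180 = 0.084.

P(H | E) ≈ 0.084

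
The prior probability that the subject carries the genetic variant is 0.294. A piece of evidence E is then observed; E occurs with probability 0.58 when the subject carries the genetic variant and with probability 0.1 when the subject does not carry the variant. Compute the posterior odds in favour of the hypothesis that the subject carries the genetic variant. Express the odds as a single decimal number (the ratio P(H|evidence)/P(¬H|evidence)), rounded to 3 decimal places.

Prior odds = 0.294/(1−0.294) = 0.41643.
Likelihood ratio for E = 0.58/0.1 = 5.8000.
Posterior odds = prior odds × LR = 2.4153.

Posterior odds ≈ 2.415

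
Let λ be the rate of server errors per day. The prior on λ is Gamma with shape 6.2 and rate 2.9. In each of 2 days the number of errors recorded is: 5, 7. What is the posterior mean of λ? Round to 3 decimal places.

Posterior mean ≈ 3.714

Total count ∑xᵢ = 12 over n = 2 days.
Gamma is conjugate to the Poisson likelihood: posterior is Gamma(shape = 6.2+12 = 18.2, rate = 2.9+2 = 4.9).
Posterior mean = shape/rate = 18.2/4.9 = 3.714.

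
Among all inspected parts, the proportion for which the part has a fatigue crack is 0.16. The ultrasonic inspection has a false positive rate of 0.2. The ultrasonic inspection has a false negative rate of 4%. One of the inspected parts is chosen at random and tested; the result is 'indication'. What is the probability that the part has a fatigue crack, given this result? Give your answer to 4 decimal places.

P(H | E) ≈ 0.4776

Write H for 'the part has a fatigue crack'. Prior odds H:¬H = 0.16/0.84 = 0.19048. For the 'indication' outcome, the likelihood ratio is 0.96/0.2 = 4.8000.
Posterior odds = 0.19048 × 4.8000 = 0.91429, so P(H|E) = 0.91429/(1+0.91429) = 0.4776.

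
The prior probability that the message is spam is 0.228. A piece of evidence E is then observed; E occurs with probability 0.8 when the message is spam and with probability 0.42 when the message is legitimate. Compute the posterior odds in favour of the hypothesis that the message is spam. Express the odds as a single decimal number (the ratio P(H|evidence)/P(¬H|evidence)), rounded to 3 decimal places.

Posterior odds ≈ 0.563

Prior odds = 0.228/(1−0.228) = 0.29534.
Likelihood ratio for E = 0.8/0.42 = 1.9048.
Posterior odds = prior odds × LR = 0.56255.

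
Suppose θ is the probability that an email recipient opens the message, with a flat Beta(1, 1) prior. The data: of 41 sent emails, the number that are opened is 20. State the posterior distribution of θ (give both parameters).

Posterior: Beta(21, 22)

Observing 20 successes and 21 failures updates Beta(1, 1) by adding the success and failure counts to the two shape parameters: α = 1+20 = 21, β = 1+21 = 22.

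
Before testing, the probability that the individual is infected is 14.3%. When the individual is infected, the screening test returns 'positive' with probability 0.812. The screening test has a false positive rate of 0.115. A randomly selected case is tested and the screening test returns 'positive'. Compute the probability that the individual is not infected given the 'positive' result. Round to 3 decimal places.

P(¬H | E) ≈ 0.459

Write H for 'the individual is infected'. Prior odds H:¬H = 0.143/0.857 = 0.16686. For the 'positive' outcome, the likelihood ratio is 0.812/0.115 = 7.0609.
Posterior odds = 0.16686 × 7.0609 = 1.1782, so P(H|E) = 1.1782/(1+1.1782) = 0.541. Then P(¬H|E) = 1 − 0.541 = 0.459.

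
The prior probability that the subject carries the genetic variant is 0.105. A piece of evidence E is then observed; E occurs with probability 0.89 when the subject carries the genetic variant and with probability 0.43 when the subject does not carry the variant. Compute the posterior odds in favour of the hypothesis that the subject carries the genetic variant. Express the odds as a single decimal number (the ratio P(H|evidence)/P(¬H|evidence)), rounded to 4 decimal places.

Prior odds = 0.105/(1−0.105) = 0.11732.
Likelihood ratio for E = 0.89/0.43 = 2.0698.
Posterior odds = prior odds × LR = 0.24282.

Posterior odds ≈ 0.2428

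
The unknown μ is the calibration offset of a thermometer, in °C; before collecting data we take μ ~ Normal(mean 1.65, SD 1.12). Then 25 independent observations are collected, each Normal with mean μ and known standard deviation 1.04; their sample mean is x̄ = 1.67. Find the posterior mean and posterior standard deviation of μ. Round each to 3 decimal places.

With known σ, the Normal prior is conjugate. Weight on the data is w = (n/σ²)/(n/σ² + 1/τ₀²) = 23.1139/(23.1139+0.797194) = 0.96666.
Posterior mean = w·x̄ + (1−w)·μ₀ = 0.96666·1.67 + 0.033340·1.65 = 1.669. Posterior variance = 1/(23.1139+0.797194) = 0.0418216, so SD = 0.205.

Posterior mean ≈ 1.669; posterior SD ≈ 0.205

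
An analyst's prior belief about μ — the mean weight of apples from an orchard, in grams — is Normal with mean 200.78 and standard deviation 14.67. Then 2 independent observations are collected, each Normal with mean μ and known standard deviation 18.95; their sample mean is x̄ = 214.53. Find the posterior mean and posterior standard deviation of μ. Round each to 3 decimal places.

Posterior mean ≈ 208.276; posterior SD ≈ 9.894

Prior precision 1/τ₀² = 1/14.67² = 0.00464665; data precision n/σ² = 2/18.95² = 0.00556944.
Posterior precision = 0.00464665 + 0.00556944 = 0.0102161, giving posterior SD = 1/√0.0102161 = 9.894.
Posterior mean = (0.00464665·200.78 + 0.00556944·214.53) / 0.0102161 = 208.276.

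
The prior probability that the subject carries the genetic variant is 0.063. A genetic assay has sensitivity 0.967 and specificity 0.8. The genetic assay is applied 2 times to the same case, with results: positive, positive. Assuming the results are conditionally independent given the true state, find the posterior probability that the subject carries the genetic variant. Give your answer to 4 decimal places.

Posterior P(H) ≈ 0.6112

Let H be the event that the subject carries the genetic variant; start with P(H) = 0.063. P('positive'|H) = 0.967, P('positive'|¬H) = 0.2.
Update on result 1 ('positive'): P(H) ← 0.967·0.0630 / (0.967·0.0630 + 0.2·0.9370) = 0.060921/0.24832 = 0.2453.
Update on result 2 ('positive'): P(H) ← 0.967·0.2453 / (0.967·0.2453 + 0.2·0.7547) = 0.23724/0.38817 = 0.6112.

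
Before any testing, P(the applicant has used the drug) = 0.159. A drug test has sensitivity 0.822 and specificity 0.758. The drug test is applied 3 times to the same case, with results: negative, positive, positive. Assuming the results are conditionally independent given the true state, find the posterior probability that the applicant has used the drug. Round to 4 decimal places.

Posterior P(H) ≈ 0.3387

With H the event that the applicant has used the drug, the joint likelihood of the observed sequence is P(data|H) = 0.178·0.822·0.822 = 0.12027 and P(data|¬H) = 0.758·0.242·0.242 = 0.044392.
Bayes: P(H|data) = 0.159·0.12027 / (0.159·0.12027 + 0.841·0.044392) = 0.019123/0.056456 = 0.3387.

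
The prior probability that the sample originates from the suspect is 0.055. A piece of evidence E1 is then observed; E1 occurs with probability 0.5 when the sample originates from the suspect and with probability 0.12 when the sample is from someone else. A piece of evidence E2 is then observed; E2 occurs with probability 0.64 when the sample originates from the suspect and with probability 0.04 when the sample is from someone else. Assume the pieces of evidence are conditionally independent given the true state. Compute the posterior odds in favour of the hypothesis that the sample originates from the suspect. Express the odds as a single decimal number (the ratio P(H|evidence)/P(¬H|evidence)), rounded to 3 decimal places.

Posterior odds ≈ 3.880

Prior odds = 0.055/(1−0.055) = 0.058201. In log-odds, ln(0.058201) = -2.8439.
Add log likelihood ratios: ln(4.1667) + ln(16.000) = 4.1997.
Posterior log-odds = 1.3559, so posterior odds = exp(1.3559) = 3.8801.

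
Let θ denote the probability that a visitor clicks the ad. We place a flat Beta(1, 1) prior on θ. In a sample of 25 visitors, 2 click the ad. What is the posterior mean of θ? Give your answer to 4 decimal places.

Posterior mean ≈ 0.1111

Observing 2 successes and 23 failures updates Beta(1, 1) by adding the success and failure counts to the two shape parameters: α = 1+2 = 3, β = 1+23 = 24.
Posterior mean = α/(α+β) = 3/27 = 0.1111.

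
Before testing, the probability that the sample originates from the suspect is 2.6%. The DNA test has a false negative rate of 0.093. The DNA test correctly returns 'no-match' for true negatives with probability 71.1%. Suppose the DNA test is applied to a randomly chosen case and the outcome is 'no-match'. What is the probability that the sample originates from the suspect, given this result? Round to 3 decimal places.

P(H | E) ≈ 0.003

Write H for 'the sample originates from the suspect'. Prior odds H:¬H = 0.026/0.974 = 0.026694. For the 'no-match' outcome, the likelihood ratio is 0.093/0.711 = 0.13080.
Posterior odds = 0.026694 × 0.13080 = 0.0034916, so P(H|E) = 0.0034916/(1+0.0034916) = 0.003.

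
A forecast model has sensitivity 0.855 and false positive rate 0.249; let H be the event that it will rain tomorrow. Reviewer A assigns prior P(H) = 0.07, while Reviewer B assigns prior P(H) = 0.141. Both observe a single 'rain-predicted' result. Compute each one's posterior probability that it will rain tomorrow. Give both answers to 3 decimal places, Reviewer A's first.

Reviewer A: 0.205; Reviewer B: 0.360

P('+'|H) = 0.855, P('+'|¬H) = 0.249.
Reviewer A: numerator 0.855·0.07 = 0.059850; evidence = 0.059850+0.249·0.93 = 0.29142; posterior = 0.205.
Reviewer B: numerator 0.855·0.141 = 0.12055; evidence = 0.12055+0.249·0.859 = 0.33445; posterior = 0.360.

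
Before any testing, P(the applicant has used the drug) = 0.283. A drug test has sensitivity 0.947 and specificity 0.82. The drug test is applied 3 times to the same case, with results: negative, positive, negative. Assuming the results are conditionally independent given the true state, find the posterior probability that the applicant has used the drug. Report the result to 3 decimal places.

Posterior P(H) ≈ 0.009

With H the event that the applicant has used the drug, the joint likelihood of the observed sequence is P(data|H) = 0.053·0.947·0.053 = 0.0026601 and P(data|¬H) = 0.82·0.18·0.82 = 0.12103.
Bayes: P(H|data) = 0.283·0.0026601 / (0.283·0.0026601 + 0.717·0.12103) = 0.00075281/0.087533 = 0.0086.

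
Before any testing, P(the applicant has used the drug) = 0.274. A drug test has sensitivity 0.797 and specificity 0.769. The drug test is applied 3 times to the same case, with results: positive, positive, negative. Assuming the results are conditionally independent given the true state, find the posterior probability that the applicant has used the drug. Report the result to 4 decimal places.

With H the event that the applicant has used the drug, the joint likelihood of the observed sequence is P(data|H) = 0.797·0.797·0.203 = 0.12895 and P(data|¬H) = 0.231·0.231·0.769 = 0.041035.
Bayes: P(H|data) = 0.274·0.12895 / (0.274·0.12895 + 0.726·0.041035) = 0.035332/0.065123 = 0.5425.

Posterior P(H) ≈ 0.5425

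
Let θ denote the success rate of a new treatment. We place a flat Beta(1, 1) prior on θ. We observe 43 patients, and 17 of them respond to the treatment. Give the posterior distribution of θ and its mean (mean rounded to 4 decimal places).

Observing 17 successes and 26 failures updates Beta(1, 1) by adding the success and failure counts to the two shape parameters: α = 1+17 = 18, β = 1+26 = 27.
Posterior mean = α/(α+β) = 18/45 = 0.4000.

Posterior: Beta(18, 27); mean ≈ 0.4000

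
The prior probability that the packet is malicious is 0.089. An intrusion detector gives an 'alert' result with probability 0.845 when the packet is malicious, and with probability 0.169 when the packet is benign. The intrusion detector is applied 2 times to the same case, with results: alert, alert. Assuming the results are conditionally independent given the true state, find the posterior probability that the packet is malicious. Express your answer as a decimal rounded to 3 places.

With H the event that the packet is malicious, the joint likelihood of the observed sequence is P(data|H) = 0.845·0.845 = 0.71402 and P(data|¬H) = 0.169·0.169 = 0.028561.
Bayes: P(H|data) = 0.089·0.71402 / (0.089·0.71402 + 0.911·0.028561) = 0.063548/0.089567 = 0.7095.

Posterior P(H) ≈ 0.710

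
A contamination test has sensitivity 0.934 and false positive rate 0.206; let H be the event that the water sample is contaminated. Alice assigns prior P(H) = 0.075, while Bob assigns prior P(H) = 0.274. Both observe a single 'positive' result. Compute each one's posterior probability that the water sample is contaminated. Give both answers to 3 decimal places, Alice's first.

Alice: 0.269; Bob: 0.631

P('+'|H) = 0.934, P('+'|¬H) = 0.206.
Alice: numerator 0.934·0.075 = 0.070050; evidence = 0.070050+0.206·0.925 = 0.26060; posterior = 0.269.
Bob: numerator 0.934·0.274 = 0.25592; evidence = 0.25592+0.206·0.726 = 0.40547; posterior = 0.631.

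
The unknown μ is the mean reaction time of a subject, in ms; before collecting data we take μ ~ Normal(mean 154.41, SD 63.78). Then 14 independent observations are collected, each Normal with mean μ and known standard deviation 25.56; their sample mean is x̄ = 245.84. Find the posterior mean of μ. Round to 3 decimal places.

Prior precision 1/τ₀² = 1/63.78² = 0.00024583; data precision n/σ² = 14/25.56² = 0.0214292.
Posterior precision = 0.00024583 + 0.0214292 = 0.0216750.
Posterior mean = (0.00024583·154.41 + 0.0214292·245.84) / 0.0216750 = 244.803.

Posterior mean ≈ 244.803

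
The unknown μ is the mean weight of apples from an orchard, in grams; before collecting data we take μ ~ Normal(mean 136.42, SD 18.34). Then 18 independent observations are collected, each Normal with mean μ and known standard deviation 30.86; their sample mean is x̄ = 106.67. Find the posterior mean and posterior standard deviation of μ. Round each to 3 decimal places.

Prior precision 1/τ₀² = 1/18.34² = 0.00297304; data precision n/σ² = 18/30.86² = 0.0189008.
Posterior precision = 0.00297304 + 0.0189008 = 0.0218739, giving posterior SD = 1/√0.0218739 = 6.761.
Posterior mean = (0.00297304·136.42 + 0.0189008·106.67) / 0.0218739 = 110.714.

Posterior mean ≈ 110.714; posterior SD ≈ 6.761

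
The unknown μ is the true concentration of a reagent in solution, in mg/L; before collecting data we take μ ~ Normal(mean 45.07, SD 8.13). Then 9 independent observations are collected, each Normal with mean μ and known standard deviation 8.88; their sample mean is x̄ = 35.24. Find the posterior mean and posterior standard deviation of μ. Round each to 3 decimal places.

Posterior mean ≈ 36.391; posterior SD ≈ 2.781

With known σ, the Normal prior is conjugate. Weight on the data is w = (n/σ²)/(n/σ² + 1/τ₀²) = 0.114134/(0.114134+0.0151293) = 0.88296.
Posterior mean = w·x̄ + (1−w)·μ₀ = 0.88296·35.24 + 0.11704·45.07 = 36.391. Posterior variance = 1/(0.114134+0.0151293) = 7.73612, so SD = 2.781.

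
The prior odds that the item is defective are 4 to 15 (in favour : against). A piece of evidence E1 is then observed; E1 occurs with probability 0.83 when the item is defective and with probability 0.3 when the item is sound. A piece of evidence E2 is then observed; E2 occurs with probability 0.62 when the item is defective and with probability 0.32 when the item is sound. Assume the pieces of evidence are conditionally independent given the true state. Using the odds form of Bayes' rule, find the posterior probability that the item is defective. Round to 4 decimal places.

Posterior probability ≈ 0.5884

Prior odds = 4/15 = 0.26667.
Likelihood ratio for E1 = 0.83/0.3 = 2.7667.
Likelihood ratio for E2 = 0.62/0.32 = 1.9375.
Posterior odds = prior odds × LR₁ × LR₂ = 1.4294.
Posterior probability = odds/(1+odds) = 1.4294/2.4294 = 0.5884.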